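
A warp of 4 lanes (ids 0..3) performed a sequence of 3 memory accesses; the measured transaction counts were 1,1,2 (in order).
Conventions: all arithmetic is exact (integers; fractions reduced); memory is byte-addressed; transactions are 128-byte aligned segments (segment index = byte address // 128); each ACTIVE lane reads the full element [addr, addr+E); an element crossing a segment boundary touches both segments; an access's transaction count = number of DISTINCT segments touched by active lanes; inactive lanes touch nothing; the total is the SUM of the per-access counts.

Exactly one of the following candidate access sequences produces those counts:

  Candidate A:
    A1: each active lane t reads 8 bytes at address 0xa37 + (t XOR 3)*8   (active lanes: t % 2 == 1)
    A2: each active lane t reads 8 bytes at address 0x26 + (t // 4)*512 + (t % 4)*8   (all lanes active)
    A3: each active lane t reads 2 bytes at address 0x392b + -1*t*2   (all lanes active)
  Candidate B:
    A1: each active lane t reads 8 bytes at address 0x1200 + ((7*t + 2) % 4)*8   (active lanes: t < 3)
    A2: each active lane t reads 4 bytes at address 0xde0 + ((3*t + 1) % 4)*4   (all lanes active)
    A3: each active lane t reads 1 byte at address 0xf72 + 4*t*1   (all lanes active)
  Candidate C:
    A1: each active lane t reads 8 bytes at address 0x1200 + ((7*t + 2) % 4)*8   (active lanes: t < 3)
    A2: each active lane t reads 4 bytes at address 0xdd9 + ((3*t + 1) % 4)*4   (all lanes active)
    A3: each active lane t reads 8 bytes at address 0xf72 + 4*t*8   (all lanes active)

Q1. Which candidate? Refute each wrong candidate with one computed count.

A: A3 gives 1 transaction, not 2
B: A3 gives 1 transaction, not 2
C: all counts match (1,1,2)

Answer: C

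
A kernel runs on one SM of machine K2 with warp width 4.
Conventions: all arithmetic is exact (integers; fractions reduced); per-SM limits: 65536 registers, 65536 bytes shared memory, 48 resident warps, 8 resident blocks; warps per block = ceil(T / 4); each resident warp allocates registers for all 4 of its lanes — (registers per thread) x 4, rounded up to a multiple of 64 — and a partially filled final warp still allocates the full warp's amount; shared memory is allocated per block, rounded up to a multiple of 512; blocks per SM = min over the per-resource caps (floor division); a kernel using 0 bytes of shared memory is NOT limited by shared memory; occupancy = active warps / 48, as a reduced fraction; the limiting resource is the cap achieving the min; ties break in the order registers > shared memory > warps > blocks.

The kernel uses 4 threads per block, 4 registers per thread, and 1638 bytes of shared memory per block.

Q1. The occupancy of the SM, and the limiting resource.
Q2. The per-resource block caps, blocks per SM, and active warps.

Answer: occupancy 1/6, limited by blocks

registers: 1024 blocks
shared memory: 32 blocks
warps: 48 blocks
blocks: 8 blocks

Answer: 8 blocks, 8 active warps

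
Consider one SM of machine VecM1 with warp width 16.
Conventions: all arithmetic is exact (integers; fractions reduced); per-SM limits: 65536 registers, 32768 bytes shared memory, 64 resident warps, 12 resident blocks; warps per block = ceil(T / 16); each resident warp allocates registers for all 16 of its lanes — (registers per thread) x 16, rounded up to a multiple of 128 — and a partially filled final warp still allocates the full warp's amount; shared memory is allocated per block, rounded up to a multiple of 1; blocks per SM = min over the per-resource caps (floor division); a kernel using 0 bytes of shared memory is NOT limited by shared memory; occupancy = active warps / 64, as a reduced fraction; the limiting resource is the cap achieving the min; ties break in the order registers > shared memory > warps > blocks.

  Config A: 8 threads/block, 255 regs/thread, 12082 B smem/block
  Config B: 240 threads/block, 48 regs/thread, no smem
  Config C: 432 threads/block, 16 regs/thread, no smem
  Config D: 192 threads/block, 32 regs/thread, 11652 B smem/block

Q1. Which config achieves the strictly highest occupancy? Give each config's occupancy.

occupancies: A 1/32, B 15/16, C 27/32, D 3/8

Answer: B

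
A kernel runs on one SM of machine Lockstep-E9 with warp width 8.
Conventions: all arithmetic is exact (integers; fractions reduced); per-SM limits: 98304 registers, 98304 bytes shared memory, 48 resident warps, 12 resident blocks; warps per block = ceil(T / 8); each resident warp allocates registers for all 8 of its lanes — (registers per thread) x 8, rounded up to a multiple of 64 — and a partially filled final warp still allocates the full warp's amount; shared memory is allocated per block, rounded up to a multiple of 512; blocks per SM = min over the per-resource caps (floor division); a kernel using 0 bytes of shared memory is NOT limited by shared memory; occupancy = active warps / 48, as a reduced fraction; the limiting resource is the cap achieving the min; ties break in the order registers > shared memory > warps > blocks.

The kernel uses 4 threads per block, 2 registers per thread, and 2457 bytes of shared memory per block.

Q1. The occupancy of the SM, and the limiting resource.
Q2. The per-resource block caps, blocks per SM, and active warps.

Answer: occupancy 1/4, limited by blocks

registers: 1536 blocks
shared memory: 38 blocks
warps: 48 blocks
blocks: 12 blocks

Answer: 12 blocks, 12 active warps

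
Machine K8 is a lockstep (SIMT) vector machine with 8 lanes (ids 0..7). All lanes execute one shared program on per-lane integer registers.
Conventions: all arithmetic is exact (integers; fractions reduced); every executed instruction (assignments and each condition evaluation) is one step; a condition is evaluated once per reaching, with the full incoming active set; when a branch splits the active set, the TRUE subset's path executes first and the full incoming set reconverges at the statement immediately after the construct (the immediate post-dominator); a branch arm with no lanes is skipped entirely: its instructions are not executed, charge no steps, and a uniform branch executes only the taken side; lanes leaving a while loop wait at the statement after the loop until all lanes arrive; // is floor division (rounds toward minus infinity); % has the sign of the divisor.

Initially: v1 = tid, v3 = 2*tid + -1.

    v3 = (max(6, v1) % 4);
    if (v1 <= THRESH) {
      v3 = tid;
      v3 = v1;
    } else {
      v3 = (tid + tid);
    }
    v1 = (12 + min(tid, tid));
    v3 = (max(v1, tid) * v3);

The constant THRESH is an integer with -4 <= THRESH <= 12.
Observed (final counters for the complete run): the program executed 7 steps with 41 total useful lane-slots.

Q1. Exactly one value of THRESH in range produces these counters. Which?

Answer: THRESH = 0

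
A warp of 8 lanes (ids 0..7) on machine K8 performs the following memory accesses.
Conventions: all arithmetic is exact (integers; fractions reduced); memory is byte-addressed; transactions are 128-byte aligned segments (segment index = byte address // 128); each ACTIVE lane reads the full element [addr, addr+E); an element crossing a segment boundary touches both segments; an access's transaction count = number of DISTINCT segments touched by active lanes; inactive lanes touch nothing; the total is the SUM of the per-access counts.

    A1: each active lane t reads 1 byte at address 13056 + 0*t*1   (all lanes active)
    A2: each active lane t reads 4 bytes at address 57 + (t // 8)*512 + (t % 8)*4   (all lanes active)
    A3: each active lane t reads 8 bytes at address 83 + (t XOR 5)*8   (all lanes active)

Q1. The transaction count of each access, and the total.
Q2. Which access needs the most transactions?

A1: 1 transaction
A2: 1 transaction
A3: 2 transactions

Answer: 1,1,2; total 4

Answer: A3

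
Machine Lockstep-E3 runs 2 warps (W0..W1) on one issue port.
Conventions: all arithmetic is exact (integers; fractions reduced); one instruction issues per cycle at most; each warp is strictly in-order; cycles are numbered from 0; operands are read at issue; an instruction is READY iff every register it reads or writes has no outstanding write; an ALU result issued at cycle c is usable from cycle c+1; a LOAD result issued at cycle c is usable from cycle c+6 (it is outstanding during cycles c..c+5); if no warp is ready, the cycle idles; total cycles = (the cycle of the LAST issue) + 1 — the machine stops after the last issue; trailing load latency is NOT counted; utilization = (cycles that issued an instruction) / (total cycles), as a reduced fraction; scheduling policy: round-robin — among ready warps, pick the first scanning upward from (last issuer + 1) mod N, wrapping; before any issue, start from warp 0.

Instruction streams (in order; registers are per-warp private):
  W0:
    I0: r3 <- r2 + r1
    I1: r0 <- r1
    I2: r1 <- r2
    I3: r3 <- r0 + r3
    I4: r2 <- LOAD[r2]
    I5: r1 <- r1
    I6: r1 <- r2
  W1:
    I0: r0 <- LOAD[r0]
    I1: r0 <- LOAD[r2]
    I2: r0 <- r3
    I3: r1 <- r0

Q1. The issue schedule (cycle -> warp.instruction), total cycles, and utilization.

cycle 0: W0.I0
cycle 1: W1.I0
cycle 2: W0.I1
cycle 3: W0.I2
cycle 4: W0.I3
cycle 5: W0.I4
cycle 6: W0.I5
cycle 7: W1.I1
cycle 8: idle
cycle 9: idle
cycle 10: idle
cycle 11: W0.I6
cycle 12: idle
cycle 13: W1.I2
cycle 14: W1.I3

Answer: 15 cycles, utilization 11/15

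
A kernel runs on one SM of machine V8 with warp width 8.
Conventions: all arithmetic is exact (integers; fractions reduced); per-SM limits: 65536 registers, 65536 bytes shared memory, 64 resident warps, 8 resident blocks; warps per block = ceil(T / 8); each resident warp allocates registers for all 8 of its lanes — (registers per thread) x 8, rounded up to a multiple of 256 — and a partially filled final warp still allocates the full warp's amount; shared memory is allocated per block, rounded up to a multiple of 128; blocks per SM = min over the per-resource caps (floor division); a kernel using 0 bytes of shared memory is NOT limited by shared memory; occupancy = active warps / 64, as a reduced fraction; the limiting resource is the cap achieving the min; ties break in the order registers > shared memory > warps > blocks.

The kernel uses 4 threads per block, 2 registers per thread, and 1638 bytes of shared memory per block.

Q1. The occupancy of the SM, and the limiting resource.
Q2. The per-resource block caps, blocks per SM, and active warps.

Answer: occupancy 1/8, limited by blocks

registers: 256 blocks
shared memory: 39 blocks
warps: 64 blocks
blocks: 8 blocks

Answer: 8 blocks, 8 active warps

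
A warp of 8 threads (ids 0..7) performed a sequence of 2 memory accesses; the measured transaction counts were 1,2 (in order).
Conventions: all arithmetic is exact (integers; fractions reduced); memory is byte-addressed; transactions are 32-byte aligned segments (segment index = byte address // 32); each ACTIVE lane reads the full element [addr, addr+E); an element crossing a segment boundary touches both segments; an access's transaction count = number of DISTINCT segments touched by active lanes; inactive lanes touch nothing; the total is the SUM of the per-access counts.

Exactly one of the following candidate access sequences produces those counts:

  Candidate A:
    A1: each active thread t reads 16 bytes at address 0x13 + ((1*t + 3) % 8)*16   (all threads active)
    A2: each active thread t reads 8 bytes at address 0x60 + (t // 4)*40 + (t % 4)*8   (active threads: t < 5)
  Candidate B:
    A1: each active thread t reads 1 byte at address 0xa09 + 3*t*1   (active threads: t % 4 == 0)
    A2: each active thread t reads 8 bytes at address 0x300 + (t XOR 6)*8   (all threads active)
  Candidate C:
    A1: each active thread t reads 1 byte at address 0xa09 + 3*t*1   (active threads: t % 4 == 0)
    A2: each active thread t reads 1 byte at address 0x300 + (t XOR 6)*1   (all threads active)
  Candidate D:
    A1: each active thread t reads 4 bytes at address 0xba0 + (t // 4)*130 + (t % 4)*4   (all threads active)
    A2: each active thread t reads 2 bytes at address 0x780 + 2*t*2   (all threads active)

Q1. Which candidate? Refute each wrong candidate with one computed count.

A: A1 gives 5 transactions, not 1
C: A2 gives 1 transaction, not 2
D: A1 gives 2 transactions, not 1
B: all counts match (1,2)

Answer: B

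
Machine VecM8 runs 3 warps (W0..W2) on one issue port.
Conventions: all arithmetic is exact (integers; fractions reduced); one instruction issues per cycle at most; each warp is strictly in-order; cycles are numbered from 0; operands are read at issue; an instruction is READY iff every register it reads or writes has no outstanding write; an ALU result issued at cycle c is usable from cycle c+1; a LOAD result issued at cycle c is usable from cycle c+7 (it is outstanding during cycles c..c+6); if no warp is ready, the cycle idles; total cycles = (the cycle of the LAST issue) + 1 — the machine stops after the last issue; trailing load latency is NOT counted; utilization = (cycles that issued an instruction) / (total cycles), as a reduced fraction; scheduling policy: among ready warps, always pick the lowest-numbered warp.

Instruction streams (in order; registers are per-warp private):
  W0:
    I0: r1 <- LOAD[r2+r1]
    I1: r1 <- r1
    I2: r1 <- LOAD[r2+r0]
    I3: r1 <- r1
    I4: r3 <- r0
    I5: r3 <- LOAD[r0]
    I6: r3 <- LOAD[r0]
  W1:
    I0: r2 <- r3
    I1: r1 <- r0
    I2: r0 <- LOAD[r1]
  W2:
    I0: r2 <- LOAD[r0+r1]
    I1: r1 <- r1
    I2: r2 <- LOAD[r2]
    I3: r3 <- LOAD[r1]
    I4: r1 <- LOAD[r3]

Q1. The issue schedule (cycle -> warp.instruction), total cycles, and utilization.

cycle 0: W0.I0
cycle 1: W1.I0
cycle 2: W1.I1
cycle 3: W1.I2
cycle 4: W2.I0
cycle 5: W2.I1
cycle 6: idle
cycle 7: W0.I1
cycle 8: W0.I2
cycle 9: idle
cycle 10: idle
cycle 11: W2.I2
cycle 12: W2.I3
cycle 13: idle
cycle 14: idle
cycle 15: W0.I3
cycle 16: W0.I4
cycle 17: W0.I5
cycle 18: idle
cycle 19: W2.I4
cycle 20: idle
cycle 21: idle
cycle 22: idle
cycle 23: idle
cycle 24: W0.I6

Answer: 25 cycles, utilization 3/5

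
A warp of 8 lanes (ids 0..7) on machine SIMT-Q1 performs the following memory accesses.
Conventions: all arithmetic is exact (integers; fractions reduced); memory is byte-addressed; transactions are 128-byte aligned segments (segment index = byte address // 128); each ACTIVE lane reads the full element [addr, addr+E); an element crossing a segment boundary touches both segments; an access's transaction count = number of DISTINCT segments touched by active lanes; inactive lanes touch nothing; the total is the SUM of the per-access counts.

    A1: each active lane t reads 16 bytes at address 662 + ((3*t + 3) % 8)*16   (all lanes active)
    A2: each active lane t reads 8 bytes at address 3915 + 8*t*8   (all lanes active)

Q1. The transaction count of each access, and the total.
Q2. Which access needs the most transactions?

A1: 2 transactions
A2: 5 transactions

Answer: 2,5; total 7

Answer: A2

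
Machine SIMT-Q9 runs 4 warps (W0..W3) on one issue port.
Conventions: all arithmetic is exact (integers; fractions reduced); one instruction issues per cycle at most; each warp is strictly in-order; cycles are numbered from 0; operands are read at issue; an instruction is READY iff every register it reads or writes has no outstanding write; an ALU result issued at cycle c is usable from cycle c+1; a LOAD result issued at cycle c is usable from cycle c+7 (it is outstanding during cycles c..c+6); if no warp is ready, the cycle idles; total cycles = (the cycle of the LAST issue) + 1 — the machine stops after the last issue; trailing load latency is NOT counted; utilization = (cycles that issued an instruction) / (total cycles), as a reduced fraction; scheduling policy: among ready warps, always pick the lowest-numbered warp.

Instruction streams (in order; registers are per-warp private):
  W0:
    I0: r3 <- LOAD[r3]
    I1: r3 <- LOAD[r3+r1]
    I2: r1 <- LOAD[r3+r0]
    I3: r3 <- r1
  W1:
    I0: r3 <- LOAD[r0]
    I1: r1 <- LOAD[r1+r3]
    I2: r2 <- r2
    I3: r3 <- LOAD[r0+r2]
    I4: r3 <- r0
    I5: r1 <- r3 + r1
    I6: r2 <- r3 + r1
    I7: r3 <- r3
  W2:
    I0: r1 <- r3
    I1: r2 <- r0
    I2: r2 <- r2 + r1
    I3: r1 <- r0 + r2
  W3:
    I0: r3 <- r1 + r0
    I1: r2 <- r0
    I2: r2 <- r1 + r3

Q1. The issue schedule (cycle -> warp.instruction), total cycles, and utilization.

cycle 0: W0.I0
cycle 1: W1.I0
cycle 2: W2.I0
cycle 3: W2.I1
cycle 4: W2.I2
cycle 5: W2.I3
cycle 6: W3.I0
cycle 7: W0.I1
cycle 8: W1.I1
cycle 9: W1.I2
cycle 10: W1.I3
cycle 11: W3.I1
cycle 12: W3.I2
cycle 13: idle
cycle 14: W0.I2
cycle 15: idle
cycle 16: idle
cycle 17: W1.I4
cycle 18: W1.I5
cycle 19: W1.I6
cycle 20: W1.I7
cycle 21: W0.I3

Answer: 22 cycles, utilization 19/22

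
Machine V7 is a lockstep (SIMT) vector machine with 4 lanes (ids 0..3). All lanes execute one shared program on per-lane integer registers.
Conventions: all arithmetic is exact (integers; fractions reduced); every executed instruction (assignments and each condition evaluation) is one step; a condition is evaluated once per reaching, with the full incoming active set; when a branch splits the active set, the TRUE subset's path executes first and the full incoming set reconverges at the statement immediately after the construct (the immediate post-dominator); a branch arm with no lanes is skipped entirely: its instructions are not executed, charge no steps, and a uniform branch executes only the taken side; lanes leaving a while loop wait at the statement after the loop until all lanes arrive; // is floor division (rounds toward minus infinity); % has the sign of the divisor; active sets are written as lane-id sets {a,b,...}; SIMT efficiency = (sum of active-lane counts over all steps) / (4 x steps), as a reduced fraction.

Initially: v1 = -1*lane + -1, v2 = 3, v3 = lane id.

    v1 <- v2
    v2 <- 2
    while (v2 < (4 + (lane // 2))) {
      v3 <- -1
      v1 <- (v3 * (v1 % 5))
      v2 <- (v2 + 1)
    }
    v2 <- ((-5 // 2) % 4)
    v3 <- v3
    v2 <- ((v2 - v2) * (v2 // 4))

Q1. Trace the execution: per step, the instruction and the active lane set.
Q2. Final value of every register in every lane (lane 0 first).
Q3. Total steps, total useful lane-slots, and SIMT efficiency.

step 0: v1 <- v2                     {0,1,2,3}
step 1: v2 <- 2                      {0,1,2,3}
step 2: eval (v2 < (4 + (lane // 2))) {0,1,2,3}
step 3: v3 <- -1                     {0,1,2,3}
step 4: v1 <- (v3 * (v1 % 5))        {0,1,2,3}
step 5: v2 <- (v2 + 1)               {0,1,2,3}
step 6: eval (v2 < (4 + (lane // 2))) {0,1,2,3}
step 7: v3 <- -1                     {0,1,2,3}
step 8: v1 <- (v3 * (v1 % 5))        {0,1,2,3}
step 9: v2 <- (v2 + 1)               {0,1,2,3}
step 10: eval (v2 < (4 + (lane // 2))) {0,1,2,3}
step 11: v3 <- -1                     {2,3}
step 12: v1 <- (v3 * (v1 % 5))        {2,3}
step 13: v2 <- (v2 + 1)               {2,3}
step 14: eval (v2 < (4 + (lane // 2))) {2,3}
step 15: v2 <- ((-5 // 2) % 4)        {0,1,2,3}
step 16: v3 <- v3                     {0,1,2,3}
step 17: v2 <- ((v2 - v2) * (v2 // 4)) {0,1,2,3}

Answer: 18 steps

v1: -2,-2,-3,-3
v2: 0,0,0,0
v3: -1,-1,-1,-1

steps = 18; useful = 64; efficiency = 64/72 = 8/9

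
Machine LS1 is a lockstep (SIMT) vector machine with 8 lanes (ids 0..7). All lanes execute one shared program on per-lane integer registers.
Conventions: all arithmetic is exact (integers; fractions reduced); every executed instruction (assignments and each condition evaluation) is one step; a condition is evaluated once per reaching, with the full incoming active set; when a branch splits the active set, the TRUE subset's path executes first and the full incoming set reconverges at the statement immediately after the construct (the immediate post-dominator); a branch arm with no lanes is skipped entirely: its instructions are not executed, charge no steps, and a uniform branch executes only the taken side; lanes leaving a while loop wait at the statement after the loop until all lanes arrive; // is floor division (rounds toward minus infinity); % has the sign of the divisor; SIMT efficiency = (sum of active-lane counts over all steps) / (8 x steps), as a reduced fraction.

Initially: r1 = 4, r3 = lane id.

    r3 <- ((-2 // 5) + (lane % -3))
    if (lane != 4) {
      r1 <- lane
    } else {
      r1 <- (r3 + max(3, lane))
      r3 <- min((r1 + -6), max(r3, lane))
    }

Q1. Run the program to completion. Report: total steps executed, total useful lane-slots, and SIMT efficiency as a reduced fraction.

Answer: 5 steps, 25 useful, 5/8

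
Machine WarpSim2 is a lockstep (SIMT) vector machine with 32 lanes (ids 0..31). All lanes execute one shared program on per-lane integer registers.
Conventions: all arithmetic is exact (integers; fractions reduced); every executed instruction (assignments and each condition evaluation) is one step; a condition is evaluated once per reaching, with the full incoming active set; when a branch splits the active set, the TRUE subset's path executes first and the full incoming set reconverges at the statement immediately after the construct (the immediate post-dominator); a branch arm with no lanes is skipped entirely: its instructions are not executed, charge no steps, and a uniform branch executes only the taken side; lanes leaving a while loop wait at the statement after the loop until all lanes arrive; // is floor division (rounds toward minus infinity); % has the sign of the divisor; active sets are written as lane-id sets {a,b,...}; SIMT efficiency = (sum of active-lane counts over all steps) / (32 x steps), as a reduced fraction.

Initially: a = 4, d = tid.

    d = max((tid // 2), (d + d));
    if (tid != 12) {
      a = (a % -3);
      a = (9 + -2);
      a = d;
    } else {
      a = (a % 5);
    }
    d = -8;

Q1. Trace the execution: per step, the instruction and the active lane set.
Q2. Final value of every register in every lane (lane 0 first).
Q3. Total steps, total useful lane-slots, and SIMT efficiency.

step 0: d <- max((tid // 2), (d + d)) {0,1,2,3,4,5,6,7,8,9,10,11,12,13,14,15,16,17,18,19,20,21,22,23,24,25,26,27,28,29,30,31}
step 1: eval (tid != 12)             {0,1,2,3,4,5,6,7,8,9,10,11,12,13,14,15,16,17,18,19,20,21,22,23,24,25,26,27,28,29,30,31}
step 2: a <- (a % -3)                {0,1,2,3,4,5,6,7,8,9,10,11,13,14,15,16,17,18,19,20,21,22,23,24,25,26,27,28,29,30,31}
step 3: a <- (9 + -2)                {0,1,2,3,4,5,6,7,8,9,10,11,13,14,15,16,17,18,19,20,21,22,23,24,25,26,27,28,29,30,31}
step 4: a <- d                       {0,1,2,3,4,5,6,7,8,9,10,11,13,14,15,16,17,18,19,20,21,22,23,24,25,26,27,28,29,30,31}
step 5: a <- (a % 5)                 {12}
step 6: d <- -8                      {0,1,2,3,4,5,6,7,8,9,10,11,12,13,14,15,16,17,18,19,20,21,22,23,24,25,26,27,28,29,30,31}

Answer: 7 steps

a: 0,2,4,6,8,10,12,14,16,18,20,22,4,26,28,30,32,34,36,38,40,42,44,46,48,50,52,54,56,58,60,62
d: -8,-8,-8,-8,-8,-8,-8,-8,-8,-8,-8,-8,-8,-8,-8,-8,-8,-8,-8,-8,-8,-8,-8,-8,-8,-8,-8,-8,-8,-8,-8,-8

steps = 7; useful = 190; efficiency = 190/224 = 95/112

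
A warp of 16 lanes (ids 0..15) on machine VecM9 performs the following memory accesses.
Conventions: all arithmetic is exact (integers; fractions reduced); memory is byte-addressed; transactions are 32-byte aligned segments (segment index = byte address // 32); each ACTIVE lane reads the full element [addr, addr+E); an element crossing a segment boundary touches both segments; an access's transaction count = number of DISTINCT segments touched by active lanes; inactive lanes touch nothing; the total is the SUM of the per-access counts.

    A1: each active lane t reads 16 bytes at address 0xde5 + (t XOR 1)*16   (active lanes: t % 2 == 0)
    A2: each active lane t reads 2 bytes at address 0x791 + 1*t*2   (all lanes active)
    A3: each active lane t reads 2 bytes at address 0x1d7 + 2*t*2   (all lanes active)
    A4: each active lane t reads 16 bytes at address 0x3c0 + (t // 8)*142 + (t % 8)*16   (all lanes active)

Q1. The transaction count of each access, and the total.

A1: 9 transactions
A2: 2 transactions
A3: 3 transactions
A4: 9 transactions

Answer: 9,2,3,9; total 23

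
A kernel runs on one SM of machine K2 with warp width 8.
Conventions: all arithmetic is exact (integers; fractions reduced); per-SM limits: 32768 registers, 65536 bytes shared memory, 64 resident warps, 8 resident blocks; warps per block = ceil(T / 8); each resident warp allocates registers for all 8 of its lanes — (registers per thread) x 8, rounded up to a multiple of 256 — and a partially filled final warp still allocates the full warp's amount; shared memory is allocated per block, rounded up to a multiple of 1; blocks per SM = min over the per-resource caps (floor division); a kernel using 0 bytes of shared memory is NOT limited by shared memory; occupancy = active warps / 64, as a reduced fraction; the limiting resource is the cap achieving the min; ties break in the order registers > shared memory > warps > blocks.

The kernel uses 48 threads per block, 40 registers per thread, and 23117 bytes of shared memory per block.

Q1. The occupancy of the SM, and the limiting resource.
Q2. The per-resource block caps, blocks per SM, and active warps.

Answer: occupancy 3/16, limited by shared memory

registers: 10 blocks
shared memory: 2 blocks
warps: 10 blocks
blocks: 8 blocks

Answer: 2 blocks, 12 active warps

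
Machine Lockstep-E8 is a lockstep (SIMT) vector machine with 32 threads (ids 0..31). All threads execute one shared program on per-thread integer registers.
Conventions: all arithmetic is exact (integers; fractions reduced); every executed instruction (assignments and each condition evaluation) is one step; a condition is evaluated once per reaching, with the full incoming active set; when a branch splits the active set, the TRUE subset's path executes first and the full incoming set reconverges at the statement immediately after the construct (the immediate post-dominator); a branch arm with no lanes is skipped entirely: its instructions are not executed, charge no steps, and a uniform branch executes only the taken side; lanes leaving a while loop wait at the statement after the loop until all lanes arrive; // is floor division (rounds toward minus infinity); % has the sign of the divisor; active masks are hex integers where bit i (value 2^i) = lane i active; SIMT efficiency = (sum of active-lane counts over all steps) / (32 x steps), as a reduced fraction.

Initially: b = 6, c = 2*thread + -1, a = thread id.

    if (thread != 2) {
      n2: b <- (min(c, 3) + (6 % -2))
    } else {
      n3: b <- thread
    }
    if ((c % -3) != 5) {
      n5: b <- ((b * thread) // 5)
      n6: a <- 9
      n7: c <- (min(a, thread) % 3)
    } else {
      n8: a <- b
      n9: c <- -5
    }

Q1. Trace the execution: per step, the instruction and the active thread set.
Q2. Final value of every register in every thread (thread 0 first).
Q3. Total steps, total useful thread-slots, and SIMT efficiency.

step 0: eval (thread != 2)           0xffffffff
step 1: b <- (min(c, 3) + (6 % -2))  0xfffffffb
step 2: b <- thread                  0x00000004
step 3: eval ((c % -3) != 5)         0xffffffff
step 4: b <- ((b * thread) // 5)     0xffffffff
step 5: a <- 9                       0xffffffff
step 6: c <- (min(a, thread) % 3)    0xffffffff

Answer: 7 steps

b: 0,0,0,1,2,3,3,4,4,5,6,6,7,7,8,9,9,10,10,11,12,12,13,13,14,15,15,16,16,17,18,18
c: 0,1,2,0,1,2,0,1,2,0,0,0,0,0,0,0,0,0,0,0,0,0,0,0,0,0,0,0,0,0,0,0
a: 9,9,9,9,9,9,9,9,9,9,9,9,9,9,9,9,9,9,9,9,9,9,9,9,9,9,9,9,9,9,9,9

steps = 7; useful = 192; efficiency = 192/224 = 6/7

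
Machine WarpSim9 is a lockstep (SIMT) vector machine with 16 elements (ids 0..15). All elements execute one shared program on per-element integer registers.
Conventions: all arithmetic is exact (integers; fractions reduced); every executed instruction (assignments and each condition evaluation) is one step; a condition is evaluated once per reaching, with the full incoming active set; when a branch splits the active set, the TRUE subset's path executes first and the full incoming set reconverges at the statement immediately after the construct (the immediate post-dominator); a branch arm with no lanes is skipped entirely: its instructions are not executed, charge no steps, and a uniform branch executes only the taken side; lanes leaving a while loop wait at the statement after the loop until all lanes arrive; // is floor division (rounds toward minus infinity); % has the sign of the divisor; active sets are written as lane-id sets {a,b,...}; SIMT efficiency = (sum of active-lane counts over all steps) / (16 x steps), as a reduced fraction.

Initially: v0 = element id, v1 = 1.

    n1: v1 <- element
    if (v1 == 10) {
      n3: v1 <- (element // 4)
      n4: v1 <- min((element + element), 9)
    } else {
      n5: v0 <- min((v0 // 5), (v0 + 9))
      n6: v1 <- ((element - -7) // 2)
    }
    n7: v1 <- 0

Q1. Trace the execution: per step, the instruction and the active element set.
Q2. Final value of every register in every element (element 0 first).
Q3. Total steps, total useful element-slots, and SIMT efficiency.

step 0: v1 <- element                {0,1,2,3,4,5,6,7,8,9,10,11,12,13,14,15}
step 1: eval (v1 == 10)              {0,1,2,3,4,5,6,7,8,9,10,11,12,13,14,15}
step 2: v1 <- (element // 4)         {10}
step 3: v1 <- min((element + element), 9) {10}
step 4: v0 <- min((v0 // 5), (v0 + 9)) {0,1,2,3,4,5,6,7,8,9,11,12,13,14,15}
step 5: v1 <- ((element - -7) // 2)  {0,1,2,3,4,5,6,7,8,9,11,12,13,14,15}
step 6: v1 <- 0                      {0,1,2,3,4,5,6,7,8,9,10,11,12,13,14,15}

Answer: 7 steps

v0: 0,0,0,0,0,1,1,1,1,1,10,2,2,2,2,3
v1: 0,0,0,0,0,0,0,0,0,0,0,0,0,0,0,0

steps = 7; useful = 80; efficiency = 80/112 = 5/7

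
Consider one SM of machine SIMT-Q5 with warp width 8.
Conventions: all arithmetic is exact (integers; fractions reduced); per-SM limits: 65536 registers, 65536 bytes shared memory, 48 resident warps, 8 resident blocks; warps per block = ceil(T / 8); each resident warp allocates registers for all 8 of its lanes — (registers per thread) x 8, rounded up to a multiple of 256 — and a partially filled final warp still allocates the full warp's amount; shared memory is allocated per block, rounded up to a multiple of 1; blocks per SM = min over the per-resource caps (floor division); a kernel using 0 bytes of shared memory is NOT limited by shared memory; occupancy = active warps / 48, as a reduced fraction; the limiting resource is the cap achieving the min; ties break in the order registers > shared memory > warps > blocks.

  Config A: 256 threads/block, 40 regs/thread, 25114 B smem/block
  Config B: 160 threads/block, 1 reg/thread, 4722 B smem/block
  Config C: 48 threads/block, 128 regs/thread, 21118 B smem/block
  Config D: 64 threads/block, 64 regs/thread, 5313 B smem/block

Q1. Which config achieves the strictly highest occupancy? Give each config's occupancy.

occupancies: A 2/3, B 5/6, C 3/8, D 1

Answer: D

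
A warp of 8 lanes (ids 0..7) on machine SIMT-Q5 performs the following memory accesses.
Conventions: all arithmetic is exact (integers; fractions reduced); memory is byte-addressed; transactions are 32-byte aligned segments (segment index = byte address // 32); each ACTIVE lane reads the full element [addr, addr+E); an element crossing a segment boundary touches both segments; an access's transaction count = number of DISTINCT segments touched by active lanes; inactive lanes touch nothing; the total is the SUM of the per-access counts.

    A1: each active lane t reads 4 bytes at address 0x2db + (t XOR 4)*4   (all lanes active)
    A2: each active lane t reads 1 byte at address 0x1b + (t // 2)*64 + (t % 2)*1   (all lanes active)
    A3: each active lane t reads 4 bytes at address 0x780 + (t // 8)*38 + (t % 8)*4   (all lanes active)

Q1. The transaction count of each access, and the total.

A1: 2 transactions
A2: 4 transactions
A3: 1 transaction

Answer: 2,4,1; total 7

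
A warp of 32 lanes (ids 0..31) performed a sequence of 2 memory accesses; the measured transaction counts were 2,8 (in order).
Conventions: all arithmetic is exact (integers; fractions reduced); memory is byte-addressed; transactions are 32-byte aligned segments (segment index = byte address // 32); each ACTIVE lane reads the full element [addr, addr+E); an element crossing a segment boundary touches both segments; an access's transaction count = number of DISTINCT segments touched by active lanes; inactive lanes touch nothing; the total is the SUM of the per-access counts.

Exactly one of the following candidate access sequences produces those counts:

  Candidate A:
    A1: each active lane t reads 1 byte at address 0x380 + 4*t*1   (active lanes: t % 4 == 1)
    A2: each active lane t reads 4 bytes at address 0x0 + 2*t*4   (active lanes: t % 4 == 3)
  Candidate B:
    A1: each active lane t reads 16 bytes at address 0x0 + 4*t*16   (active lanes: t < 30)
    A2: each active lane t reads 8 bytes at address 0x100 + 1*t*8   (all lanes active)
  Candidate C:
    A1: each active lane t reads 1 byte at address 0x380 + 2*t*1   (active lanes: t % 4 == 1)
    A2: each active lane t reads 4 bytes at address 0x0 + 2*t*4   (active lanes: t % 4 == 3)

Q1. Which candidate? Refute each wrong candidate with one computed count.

A: A1 gives 4 transactions, not 2
B: A1 gives 30 transactions, not 2
C: all counts match (2,8)

Answer: C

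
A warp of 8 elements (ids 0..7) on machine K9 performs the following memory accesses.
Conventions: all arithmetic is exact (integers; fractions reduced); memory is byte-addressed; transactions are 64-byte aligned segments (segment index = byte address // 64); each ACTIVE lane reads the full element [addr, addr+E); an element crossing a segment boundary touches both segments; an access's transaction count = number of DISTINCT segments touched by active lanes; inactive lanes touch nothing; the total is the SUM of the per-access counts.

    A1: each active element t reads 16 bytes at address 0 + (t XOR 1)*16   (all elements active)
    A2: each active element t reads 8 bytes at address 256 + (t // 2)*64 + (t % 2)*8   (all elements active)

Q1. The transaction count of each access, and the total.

A1: 2 transactions
A2: 4 transactions

Answer: 2,4; total 6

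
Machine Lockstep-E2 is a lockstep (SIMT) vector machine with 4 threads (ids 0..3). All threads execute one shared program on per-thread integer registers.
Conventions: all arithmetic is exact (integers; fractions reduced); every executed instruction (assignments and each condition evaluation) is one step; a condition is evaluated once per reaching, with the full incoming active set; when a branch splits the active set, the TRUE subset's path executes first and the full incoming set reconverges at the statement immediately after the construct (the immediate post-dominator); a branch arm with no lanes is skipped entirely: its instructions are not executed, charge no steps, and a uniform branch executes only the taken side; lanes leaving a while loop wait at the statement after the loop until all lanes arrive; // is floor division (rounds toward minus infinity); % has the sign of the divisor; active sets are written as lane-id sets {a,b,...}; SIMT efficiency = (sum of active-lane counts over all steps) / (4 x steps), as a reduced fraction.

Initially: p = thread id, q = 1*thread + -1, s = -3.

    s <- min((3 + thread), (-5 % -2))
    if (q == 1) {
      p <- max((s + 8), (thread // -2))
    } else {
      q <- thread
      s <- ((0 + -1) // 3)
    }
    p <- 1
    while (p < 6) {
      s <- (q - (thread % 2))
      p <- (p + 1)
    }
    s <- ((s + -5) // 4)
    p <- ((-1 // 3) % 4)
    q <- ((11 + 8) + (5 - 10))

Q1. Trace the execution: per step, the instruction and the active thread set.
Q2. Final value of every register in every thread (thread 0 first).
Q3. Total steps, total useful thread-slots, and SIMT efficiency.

step 0: s <- min((3 + thread), (-5 % -2)) {0,1,2,3}
step 1: eval (q == 1)                {0,1,2,3}
step 2: p <- max((s + 8), (thread // -2)) {2}
step 3: q <- thread                  {0,1,3}
step 4: s <- ((0 + -1) // 3)         {0,1,3}
step 5: p <- 1                       {0,1,2,3}
step 6: eval (p < 6)                 {0,1,2,3}
step 7: s <- (q - (thread % 2))      {0,1,2,3}
step 8: p <- (p + 1)                 {0,1,2,3}
step 9: eval (p < 6)                 {0,1,2,3}
step 10: s <- (q - (thread % 2))      {0,1,2,3}
step 11: p <- (p + 1)                 {0,1,2,3}
step 12: eval (p < 6)                 {0,1,2,3}
step 13: s <- (q - (thread % 2))      {0,1,2,3}
step 14: p <- (p + 1)                 {0,1,2,3}
step 15: eval (p < 6)                 {0,1,2,3}
step 16: s <- (q - (thread % 2))      {0,1,2,3}
step 17: p <- (p + 1)                 {0,1,2,3}
step 18: eval (p < 6)                 {0,1,2,3}
step 19: s <- (q - (thread % 2))      {0,1,2,3}
step 20: p <- (p + 1)                 {0,1,2,3}
step 21: eval (p < 6)                 {0,1,2,3}
step 22: s <- ((s + -5) // 4)         {0,1,2,3}
step 23: p <- ((-1 // 3) % 4)         {0,1,2,3}
step 24: q <- ((11 + 8) + (5 - 10))   {0,1,2,3}

Answer: 25 steps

p: 3,3,3,3
q: 14,14,14,14
s: -2,-2,-1,-1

steps = 25; useful = 95; efficiency = 95/100 = 19/20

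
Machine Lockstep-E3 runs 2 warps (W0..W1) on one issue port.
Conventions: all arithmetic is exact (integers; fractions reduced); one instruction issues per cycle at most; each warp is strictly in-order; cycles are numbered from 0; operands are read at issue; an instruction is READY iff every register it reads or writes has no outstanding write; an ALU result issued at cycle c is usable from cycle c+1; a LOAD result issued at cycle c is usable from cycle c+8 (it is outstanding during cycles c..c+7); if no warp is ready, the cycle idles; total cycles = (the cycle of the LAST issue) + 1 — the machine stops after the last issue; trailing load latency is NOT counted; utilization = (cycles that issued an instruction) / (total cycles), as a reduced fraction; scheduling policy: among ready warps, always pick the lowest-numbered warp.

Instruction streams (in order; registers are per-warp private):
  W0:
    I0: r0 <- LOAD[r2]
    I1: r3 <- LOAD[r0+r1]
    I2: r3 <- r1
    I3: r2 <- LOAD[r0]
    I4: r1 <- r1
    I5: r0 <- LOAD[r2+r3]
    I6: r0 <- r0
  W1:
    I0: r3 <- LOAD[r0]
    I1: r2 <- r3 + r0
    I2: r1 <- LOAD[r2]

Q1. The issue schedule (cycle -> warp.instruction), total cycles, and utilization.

cycle 0: W0.I0
cycle 1: W1.I0
cycle 2: idle
cycle 3: idle
cycle 4: idle
cycle 5: idle
cycle 6: idle
cycle 7: idle
cycle 8: W0.I1
cycle 9: W1.I1
cycle 10: W1.I2
cycle 11: idle
cycle 12: idle
cycle 13: idle
cycle 14: idle
cycle 15: idle
cycle 16: W0.I2
cycle 17: W0.I3
cycle 18: W0.I4
cycle 19: idle
cycle 20: idle
cycle 21: idle
cycle 22: idle
cycle 23: idle
cycle 24: idle
cycle 25: W0.I5
cycle 26: idle
cycle 27: idle
cycle 28: idle
cycle 29: idle
cycle 30: idle
cycle 31: idle
cycle 32: idle
cycle 33: W0.I6

Answer: 34 cycles, utilization 5/17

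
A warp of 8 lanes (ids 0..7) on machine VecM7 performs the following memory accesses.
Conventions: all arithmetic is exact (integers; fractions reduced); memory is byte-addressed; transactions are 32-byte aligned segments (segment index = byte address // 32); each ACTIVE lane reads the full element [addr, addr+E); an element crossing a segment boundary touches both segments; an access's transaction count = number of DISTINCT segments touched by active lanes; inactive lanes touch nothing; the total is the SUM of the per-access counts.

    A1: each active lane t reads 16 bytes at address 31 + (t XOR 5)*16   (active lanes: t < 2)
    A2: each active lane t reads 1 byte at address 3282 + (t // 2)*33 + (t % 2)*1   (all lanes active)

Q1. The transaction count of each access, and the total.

A1: 2 transactions
A2: 4 transactions

Answer: 2,4; total 6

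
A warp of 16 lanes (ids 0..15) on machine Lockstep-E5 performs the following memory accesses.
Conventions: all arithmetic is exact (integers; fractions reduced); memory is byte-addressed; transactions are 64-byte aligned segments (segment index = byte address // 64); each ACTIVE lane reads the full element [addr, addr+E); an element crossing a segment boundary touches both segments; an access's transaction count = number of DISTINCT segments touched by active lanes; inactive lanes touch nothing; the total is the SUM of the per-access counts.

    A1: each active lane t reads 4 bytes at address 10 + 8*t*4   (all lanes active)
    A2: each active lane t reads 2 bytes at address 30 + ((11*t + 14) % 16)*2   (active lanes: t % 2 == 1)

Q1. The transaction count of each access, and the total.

A1: 8 transactions
A2: 1 transaction

Answer: 8,1; total 9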